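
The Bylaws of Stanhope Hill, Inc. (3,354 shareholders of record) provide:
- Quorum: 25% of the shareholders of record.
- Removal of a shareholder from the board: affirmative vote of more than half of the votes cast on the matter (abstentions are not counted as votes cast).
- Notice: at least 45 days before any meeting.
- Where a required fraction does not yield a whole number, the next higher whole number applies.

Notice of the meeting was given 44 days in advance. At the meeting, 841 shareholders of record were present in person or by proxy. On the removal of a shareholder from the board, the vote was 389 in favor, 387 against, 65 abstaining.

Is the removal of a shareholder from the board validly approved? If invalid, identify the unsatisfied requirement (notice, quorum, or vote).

Invalid — notice requirement not satisfied.

Notice: 44 days given; 45 required. Not satisfied.
Quorum: 25% of 3,354 = 838.50, rounded up to 839; 841 present. Satisfied.
Vote: requires a majority of the votes cast (841 − 65 abstaining = 776); a majority of 776 is 389, so 389 needed; 389 in favor. Satisfied.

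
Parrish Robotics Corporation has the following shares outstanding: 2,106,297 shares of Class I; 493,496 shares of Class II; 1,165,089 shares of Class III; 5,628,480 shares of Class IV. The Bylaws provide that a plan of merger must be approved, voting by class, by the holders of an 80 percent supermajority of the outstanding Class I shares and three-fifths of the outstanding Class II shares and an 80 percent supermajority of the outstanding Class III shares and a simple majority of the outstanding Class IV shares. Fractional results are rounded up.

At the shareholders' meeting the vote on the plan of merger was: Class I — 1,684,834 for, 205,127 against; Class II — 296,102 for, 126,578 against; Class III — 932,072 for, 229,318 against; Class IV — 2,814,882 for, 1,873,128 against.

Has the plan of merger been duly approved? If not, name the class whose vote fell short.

Not approved — the Class I shares did not give the required vote.

Class I: 4/5 of 2106297 = 1685037.60, rounded up to 1685038; 1,685,038 required, 1,684,834 in favor — not approved.
Class II: 3/5 of 493496 = 296097.60, rounded up to 296098; 296,098 required, 296,102 in favor — approved.
Class III: 4/5 of 1165089 = 932071.20, rounded up to 932072; 932,072 required, 932,072 in favor — approved.
Class IV: a majority of 5628480 is 2814241; 2,814,241 required, 2,814,882 in favor — approved.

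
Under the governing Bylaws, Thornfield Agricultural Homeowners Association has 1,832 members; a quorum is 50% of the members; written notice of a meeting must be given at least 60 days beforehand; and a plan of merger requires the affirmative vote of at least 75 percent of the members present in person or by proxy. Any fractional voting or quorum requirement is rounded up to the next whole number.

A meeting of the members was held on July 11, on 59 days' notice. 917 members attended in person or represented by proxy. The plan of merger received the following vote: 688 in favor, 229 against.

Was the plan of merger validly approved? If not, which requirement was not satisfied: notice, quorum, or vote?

Invalid — notice requirement not satisfied.

Notice: 59 days given; 60 required. Not satisfied.
Quorum: 50% of 1,832 = 916; 917 present. Satisfied.
Vote: requires three-fourths of those present (917); 3/4 of 917 = 687.75, rounded up to 688, so 688 needed; 688 in favor. Satisfied.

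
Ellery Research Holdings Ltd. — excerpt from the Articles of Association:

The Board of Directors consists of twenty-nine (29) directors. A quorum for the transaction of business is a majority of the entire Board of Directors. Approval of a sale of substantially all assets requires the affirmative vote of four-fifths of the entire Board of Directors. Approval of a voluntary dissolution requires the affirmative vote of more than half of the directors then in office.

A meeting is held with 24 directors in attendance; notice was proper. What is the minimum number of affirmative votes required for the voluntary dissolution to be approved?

The voluntary dissolution requires a majority of the directors then in office (29).
A majority of 29 is 15.

15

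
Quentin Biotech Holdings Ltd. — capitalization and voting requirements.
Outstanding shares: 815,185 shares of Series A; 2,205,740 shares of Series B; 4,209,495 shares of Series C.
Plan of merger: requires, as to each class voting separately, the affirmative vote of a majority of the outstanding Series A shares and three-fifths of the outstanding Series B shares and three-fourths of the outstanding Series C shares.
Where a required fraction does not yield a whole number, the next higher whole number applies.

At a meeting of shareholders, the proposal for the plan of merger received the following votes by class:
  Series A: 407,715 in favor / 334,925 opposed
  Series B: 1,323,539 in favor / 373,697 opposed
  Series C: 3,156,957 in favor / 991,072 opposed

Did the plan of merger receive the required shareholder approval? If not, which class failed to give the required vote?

Not approved — the Series C shares did not give the required vote.

Series A: a majority of 815185 is 407593; 407,593 required, 407,715 in favor — approved.
Series B: 3/5 of 2205740 = 1323444; 1,323,444 required, 1,323,539 in favor — approved.
Series C: 3/4 of 4209495 = 3157121.25, rounded up to 3157122; 3,157,122 required, 3,156,957 in favor — not approved.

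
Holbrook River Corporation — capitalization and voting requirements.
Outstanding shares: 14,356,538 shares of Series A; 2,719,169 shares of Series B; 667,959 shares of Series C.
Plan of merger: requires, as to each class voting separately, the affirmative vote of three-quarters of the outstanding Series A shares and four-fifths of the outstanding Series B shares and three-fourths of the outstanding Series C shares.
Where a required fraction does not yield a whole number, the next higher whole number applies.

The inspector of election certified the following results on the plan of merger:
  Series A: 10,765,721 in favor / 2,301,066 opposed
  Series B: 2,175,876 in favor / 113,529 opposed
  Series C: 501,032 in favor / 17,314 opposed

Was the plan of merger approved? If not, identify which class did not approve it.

Series A: 3/4 of 14356538 = 10767403.50, rounded up to 10767404; 10,767,404 required, 10,765,721 in favor — not approved.
Series B: 4/5 of 2719169 = 2175335.20, rounded up to 2175336; 2,175,336 required, 2,175,876 in favor — approved.
Series C: 3/4 of 667959 = 500969.25, rounded up to 500970; 500,970 required, 501,032 in favor — approved.

Not approved — the Series A shares did not give the required vote.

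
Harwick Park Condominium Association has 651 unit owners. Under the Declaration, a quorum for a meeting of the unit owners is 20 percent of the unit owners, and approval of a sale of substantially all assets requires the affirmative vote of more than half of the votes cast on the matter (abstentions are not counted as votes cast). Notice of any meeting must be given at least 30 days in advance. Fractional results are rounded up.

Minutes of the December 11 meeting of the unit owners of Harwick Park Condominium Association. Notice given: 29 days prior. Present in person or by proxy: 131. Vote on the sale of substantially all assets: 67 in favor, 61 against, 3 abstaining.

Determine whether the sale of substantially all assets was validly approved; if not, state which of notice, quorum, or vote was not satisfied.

Invalid — notice requirement not satisfied.

Notice: 29 days given; 30 required. Not satisfied.
Quorum: 20% of 651 = 130.20, rounded up to 131; 131 present. Satisfied.
Vote: requires a majority of the votes cast (131 − 3 abstaining = 128); a majority of 128 is 65, so 65 needed; 67 in favor. Satisfied.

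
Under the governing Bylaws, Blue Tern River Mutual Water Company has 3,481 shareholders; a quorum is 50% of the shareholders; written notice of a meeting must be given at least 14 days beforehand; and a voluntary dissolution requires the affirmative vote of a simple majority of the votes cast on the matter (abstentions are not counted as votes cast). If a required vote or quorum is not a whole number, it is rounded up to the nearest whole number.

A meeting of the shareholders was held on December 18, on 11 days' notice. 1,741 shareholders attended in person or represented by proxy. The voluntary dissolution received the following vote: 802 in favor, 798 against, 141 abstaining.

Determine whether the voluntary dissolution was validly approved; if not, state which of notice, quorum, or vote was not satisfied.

Invalid — notice requirement not satisfied.

Notice: 11 days given; 14 required. Not satisfied.
Quorum: 50% of 3,481 = 1,740.50, rounded up to 1,741; 1,741 present. Satisfied.
Vote: requires a majority of the votes cast (1,741 − 141 abstaining = 1,600); a majority of 1600 is 801, so 801 needed; 802 in favor. Satisfied.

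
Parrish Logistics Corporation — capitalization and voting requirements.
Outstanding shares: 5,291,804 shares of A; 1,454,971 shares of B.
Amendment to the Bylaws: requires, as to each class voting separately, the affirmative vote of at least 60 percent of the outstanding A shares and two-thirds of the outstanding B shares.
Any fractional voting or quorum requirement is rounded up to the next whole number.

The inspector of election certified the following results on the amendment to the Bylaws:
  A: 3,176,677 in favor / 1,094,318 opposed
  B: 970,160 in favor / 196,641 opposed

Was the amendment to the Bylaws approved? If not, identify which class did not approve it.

Approved — every class gave the required vote.

A: 3/5 of 5291804 = 3175082.40, rounded up to 3175083; 3,175,083 required, 3,176,677 in favor — approved.
B: 2/3 of 1454971 = 969980.67, rounded up to 969981; 969,981 required, 970,160 in favor — approved.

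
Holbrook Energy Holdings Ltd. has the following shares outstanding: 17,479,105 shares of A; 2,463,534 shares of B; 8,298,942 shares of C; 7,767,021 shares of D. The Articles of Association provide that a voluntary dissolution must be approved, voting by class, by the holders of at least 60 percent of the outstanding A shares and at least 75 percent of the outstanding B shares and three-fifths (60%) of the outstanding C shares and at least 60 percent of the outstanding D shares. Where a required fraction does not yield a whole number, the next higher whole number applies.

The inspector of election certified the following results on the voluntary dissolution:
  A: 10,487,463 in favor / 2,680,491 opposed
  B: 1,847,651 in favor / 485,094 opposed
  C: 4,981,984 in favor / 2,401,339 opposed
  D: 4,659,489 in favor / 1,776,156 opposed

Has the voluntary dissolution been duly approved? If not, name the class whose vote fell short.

Not approved — the D shares did not give the required vote.

A: 3/5 of 17479105 = 10487463; 10,487,463 required, 10,487,463 in favor — approved.
B: 3/4 of 2463534 = 1847650.50, rounded up to 1847651; 1,847,651 required, 1,847,651 in favor — approved.
C: 3/5 of 8298942 = 4979365.20, rounded up to 4979366; 4,979,366 required, 4,981,984 in favor — approved.
D: 3/5 of 7767021 = 4660212.60, rounded up to 4660213; 4,660,213 required, 4,659,489 in favor — not approved.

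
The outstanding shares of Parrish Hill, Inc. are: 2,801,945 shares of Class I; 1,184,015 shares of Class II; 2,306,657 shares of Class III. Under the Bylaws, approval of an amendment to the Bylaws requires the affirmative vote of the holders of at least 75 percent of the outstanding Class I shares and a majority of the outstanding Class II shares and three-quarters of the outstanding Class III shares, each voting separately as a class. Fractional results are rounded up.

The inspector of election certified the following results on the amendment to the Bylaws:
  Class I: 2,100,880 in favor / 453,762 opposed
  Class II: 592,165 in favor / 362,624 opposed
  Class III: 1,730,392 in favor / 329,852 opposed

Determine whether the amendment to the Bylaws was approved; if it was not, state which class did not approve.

Not approved — the Class I shares did not give the required vote.

Class I: 3/4 of 2801945 = 2101458.75, rounded up to 2101459; 2,101,459 required, 2,100,880 in favor — not approved.
Class II: a majority of 1184015 is 592008; 592,008 required, 592,165 in favor — approved.
Class III: 3/4 of 2306657 = 1729992.75, rounded up to 1729993; 1,729,993 required, 1,730,392 in favor — approved.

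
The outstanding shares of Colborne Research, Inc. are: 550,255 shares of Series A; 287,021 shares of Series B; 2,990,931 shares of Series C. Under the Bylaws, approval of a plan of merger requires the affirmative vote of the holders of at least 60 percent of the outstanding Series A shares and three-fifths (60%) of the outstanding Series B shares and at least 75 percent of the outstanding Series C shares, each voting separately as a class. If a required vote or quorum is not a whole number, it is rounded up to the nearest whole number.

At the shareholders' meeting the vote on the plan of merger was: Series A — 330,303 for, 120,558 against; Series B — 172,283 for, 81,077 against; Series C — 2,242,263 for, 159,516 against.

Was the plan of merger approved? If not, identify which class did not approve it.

Series A: 3/5 of 550255 = 330153; 330,153 required, 330,303 in favor — approved.
Series B: 3/5 of 287021 = 172212.60, rounded up to 172213; 172,213 required, 172,283 in favor — approved.
Series C: 3/4 of 2990931 = 2243198.25, rounded up to 2243199; 2,243,199 required, 2,242,263 in favor — not approved.

Not approved — the Series C shares did not give the required vote.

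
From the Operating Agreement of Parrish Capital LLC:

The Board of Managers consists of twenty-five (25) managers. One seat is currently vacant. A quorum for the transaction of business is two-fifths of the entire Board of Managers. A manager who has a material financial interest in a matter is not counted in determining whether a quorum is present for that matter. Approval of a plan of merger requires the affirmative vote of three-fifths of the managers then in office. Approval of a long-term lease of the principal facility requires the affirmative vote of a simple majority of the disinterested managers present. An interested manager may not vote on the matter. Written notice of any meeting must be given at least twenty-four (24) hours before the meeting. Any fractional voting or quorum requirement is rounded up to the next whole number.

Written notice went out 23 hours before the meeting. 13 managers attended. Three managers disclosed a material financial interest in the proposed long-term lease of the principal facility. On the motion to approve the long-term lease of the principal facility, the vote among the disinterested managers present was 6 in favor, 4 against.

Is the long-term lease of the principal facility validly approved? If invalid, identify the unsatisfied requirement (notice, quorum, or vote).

Invalid — notice requirement not satisfied.

Notice: 23 hours given; 24 required (23 < 24). Not satisfied.
Quorum: 13 present, but the 3 interested managers do not count, leaving 10. Quorum is 10. Satisfied.
Vote: the long-term lease of the principal facility requires a majority of the disinterested managers present (13 − 3 = 10). A majority of 10 is 6, so 6 affirmative votes are needed; 6 voted in favor. Satisfied.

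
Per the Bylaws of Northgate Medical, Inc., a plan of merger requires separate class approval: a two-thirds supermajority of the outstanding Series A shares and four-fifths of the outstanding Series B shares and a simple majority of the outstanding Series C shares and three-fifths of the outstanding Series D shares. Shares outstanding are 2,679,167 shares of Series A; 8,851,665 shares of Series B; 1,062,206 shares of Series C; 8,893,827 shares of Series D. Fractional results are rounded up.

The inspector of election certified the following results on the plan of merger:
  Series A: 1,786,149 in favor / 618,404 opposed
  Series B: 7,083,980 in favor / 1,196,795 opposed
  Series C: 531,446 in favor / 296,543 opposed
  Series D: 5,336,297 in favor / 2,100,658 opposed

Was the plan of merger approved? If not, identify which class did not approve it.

Series A: 2/3 of 2679167 = 1786111.33, rounded up to 1786112; 1,786,112 required, 1,786,149 in favor — approved.
Series B: 4/5 of 8851665 = 7081332; 7,081,332 required, 7,083,980 in favor — approved.
Series C: a majority of 1062206 is 531104; 531,104 required, 531,446 in favor — approved.
Series D: 3/5 of 8893827 = 5336296.20, rounded up to 5336297; 5,336,297 required, 5,336,297 in favor — approved.

Approved — every class gave the required vote.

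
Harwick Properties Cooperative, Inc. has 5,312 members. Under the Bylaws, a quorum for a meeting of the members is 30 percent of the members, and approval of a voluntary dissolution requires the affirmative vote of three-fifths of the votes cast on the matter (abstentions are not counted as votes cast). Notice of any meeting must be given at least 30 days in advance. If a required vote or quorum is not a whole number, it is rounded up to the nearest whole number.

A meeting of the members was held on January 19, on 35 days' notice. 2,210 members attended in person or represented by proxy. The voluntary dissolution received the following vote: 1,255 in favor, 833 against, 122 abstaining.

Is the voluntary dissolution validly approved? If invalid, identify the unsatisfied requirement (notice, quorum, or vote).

Valid — all requirements satisfied.

Notice: 35 days given; 30 required. Satisfied.
Quorum: 30% of 5,312 = 1,593.60, rounded up to 1,594; 2,210 present. Satisfied.
Vote: requires three-fifths of the votes cast (2,210 − 122 abstaining = 2,088); 3/5 of 2088 = 1252.80, rounded up to 1253, so 1,253 needed; 1,255 in favor. Satisfied.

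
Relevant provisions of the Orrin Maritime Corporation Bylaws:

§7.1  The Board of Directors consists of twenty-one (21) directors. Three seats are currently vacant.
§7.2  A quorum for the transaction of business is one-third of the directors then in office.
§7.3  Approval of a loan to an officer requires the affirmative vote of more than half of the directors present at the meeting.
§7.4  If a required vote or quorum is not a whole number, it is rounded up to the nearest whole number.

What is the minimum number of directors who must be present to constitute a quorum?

1/3 of 18 = 6.

6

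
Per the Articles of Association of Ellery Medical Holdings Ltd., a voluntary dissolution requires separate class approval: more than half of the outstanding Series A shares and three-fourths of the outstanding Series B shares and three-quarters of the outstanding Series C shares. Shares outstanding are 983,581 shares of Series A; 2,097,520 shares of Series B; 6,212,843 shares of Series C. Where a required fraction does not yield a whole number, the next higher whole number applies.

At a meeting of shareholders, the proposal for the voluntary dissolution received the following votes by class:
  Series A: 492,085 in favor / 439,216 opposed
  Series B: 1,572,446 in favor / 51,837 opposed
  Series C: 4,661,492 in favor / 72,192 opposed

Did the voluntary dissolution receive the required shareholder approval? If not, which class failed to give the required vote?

Series A: a majority of 983581 is 491791; 491,791 required, 492,085 in favor — approved.
Series B: 3/4 of 2097520 = 1573140; 1,573,140 required, 1,572,446 in favor — not approved.
Series C: 3/4 of 6212843 = 4659632.25, rounded up to 4659633; 4,659,633 required, 4,661,492 in favor — approved.

Not approved — the Series B shares did not give the required vote.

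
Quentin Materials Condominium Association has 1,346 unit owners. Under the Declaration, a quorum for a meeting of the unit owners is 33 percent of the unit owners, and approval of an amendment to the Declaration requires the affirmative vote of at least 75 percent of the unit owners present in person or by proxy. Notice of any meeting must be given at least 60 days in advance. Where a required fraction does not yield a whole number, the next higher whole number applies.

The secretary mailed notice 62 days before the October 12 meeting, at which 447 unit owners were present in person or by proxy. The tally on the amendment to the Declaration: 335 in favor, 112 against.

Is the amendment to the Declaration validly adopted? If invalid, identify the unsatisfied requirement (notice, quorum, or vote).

Invalid — vote requirement not satisfied.

Notice: 62 days given; 60 required. Satisfied.
Quorum: 33% of 1,346 = 444.18, rounded up to 445; 447 present. Satisfied.
Vote: requires three-fourths of those present (447); 3/4 of 447 = 335.25, rounded up to 336, so 336 needed; 335 in favor. Not satisfied.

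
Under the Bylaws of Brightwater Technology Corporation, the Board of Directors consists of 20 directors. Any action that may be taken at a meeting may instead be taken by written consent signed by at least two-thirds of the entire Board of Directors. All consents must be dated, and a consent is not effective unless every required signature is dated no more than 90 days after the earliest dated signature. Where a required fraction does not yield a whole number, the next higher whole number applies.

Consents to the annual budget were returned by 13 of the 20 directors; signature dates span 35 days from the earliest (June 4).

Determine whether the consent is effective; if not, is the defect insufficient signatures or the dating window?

Signatures required: at least two-thirds of 20 — 2/3 of 20 = 13.33, rounded up to 14, so 14 needed; 13 signed. Insufficient.
Dating window: the latest signature is 35 days after the earliest; the limit is 90 days. Within the window.

Not effective — insufficient signatures.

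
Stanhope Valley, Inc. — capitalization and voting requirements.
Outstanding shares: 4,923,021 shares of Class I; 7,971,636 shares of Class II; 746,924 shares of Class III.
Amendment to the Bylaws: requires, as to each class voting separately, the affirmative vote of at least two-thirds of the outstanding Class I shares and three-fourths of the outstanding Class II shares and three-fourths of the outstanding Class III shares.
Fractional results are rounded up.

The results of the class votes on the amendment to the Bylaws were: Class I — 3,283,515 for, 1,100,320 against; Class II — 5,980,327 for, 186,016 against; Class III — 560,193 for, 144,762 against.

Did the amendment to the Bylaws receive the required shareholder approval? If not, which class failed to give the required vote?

Approved — every class gave the required vote.

Class I: 2/3 of 4923021 = 3282014; 3,282,014 required, 3,283,515 in favor — approved.
Class II: 3/4 of 7971636 = 5978727; 5,978,727 required, 5,980,327 in favor — approved.
Class III: 3/4 of 746924 = 560193; 560,193 required, 560,193 in favor — approved.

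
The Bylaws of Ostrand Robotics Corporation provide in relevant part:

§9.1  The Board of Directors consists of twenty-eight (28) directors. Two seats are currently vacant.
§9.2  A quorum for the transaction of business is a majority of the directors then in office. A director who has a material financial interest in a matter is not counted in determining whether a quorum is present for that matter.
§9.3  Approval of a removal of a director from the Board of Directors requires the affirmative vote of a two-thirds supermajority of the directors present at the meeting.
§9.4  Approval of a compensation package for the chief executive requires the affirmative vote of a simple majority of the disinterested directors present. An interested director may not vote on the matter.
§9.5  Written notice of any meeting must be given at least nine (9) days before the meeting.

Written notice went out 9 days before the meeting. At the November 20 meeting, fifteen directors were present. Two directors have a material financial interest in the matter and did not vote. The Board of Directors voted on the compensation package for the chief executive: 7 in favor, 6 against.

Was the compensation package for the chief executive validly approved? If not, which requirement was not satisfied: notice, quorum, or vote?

Invalid — quorum requirement not satisfied.

Notice: 9 days given; 9 required (9 ≥ 9). Satisfied.
Quorum: 15 present, but the 2 interested directors do not count, leaving 13. Quorum is 14. Not satisfied.
Vote: the compensation package for the chief executive requires a majority of the disinterested directors present (15 − 2 = 13). A majority of 13 is 7, so 7 affirmative votes are needed; 7 voted in favor. Satisfied. (Moot — without a quorum no business can be validly transacted.)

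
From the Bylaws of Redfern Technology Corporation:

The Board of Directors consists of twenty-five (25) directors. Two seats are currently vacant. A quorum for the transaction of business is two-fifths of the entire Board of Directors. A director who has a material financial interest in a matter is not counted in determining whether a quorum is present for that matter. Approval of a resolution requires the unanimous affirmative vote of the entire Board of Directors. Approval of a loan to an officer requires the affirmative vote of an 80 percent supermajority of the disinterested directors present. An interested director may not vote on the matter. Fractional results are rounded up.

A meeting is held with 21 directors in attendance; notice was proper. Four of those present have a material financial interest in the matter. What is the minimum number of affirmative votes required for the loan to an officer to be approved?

The loan to an officer requires four-fifths of the disinterested directors present (21 − 4 = 17).
4/5 of 17 = 13.60, rounded up to 14.

14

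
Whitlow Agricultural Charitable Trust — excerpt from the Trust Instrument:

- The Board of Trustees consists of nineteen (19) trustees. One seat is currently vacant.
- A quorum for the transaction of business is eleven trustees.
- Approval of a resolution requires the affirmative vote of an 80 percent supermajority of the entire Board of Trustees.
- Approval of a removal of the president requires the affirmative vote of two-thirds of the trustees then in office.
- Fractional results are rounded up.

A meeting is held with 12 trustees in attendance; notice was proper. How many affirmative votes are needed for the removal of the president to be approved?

12

The removal of the president requires two-thirds of the trustees then in office (18).
2/3 of 18 = 12.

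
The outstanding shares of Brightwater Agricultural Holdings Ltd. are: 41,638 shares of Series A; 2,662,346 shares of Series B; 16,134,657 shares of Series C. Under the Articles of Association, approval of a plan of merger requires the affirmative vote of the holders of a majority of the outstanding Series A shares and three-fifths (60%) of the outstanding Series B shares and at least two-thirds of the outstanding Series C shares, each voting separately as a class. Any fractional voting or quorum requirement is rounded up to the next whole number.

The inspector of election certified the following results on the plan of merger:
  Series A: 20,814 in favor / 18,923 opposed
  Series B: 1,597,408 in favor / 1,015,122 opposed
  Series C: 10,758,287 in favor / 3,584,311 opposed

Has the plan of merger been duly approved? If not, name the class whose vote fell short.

Series A: a majority of 41638 is 20820; 20,820 required, 20,814 in favor — not approved.
Series B: 3/5 of 2662346 = 1597407.60, rounded up to 1597408; 1,597,408 required, 1,597,408 in favor — approved.
Series C: 2/3 of 16134657 = 10756438; 10,756,438 required, 10,758,287 in favor — approved.

Not approved — the Series A shares did not give the required vote.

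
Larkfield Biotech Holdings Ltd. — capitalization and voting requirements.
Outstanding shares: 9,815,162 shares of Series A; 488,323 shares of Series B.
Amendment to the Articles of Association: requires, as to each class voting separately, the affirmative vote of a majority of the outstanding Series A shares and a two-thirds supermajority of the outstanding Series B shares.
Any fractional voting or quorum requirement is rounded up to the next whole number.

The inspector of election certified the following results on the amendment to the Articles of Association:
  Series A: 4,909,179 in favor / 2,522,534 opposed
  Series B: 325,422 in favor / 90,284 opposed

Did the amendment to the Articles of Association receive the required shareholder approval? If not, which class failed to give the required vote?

Series A: a majority of 9815162 is 4907582; 4,907,582 required, 4,909,179 in favor — approved.
Series B: 2/3 of 488323 = 325548.67, rounded up to 325549; 325,549 required, 325,422 in favor — not approved.

Not approved — the Series B shares did not give the required vote.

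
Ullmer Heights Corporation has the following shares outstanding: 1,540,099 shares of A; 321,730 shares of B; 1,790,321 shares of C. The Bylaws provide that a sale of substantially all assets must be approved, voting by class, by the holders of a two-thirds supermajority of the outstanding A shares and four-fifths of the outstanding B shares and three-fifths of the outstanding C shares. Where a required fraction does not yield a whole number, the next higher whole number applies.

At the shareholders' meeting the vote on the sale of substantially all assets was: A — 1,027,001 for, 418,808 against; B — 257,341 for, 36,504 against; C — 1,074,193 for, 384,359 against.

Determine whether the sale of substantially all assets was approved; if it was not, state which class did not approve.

A: 2/3 of 1540099 = 1026732.67, rounded up to 1026733; 1,026,733 required, 1,027,001 in favor — approved.
B: 4/5 of 321730 = 257384; 257,384 required, 257,341 in favor — not approved.
C: 3/5 of 1790321 = 1074192.60, rounded up to 1074193; 1,074,193 required, 1,074,193 in favor — approved.

Not approved — the B shares did not give the required vote.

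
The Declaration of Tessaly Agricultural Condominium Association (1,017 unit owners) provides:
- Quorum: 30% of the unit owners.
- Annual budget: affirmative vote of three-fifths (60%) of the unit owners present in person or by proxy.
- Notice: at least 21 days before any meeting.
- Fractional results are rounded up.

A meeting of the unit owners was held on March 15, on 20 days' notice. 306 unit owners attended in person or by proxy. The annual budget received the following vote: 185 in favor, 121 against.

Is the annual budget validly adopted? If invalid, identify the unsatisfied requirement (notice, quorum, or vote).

Notice: 20 days given; 21 required. Not satisfied.
Quorum: 30% of 1,017 = 305.10, rounded up to 306; 306 present. Satisfied.
Vote: requires three-fifths of those present (306); 3/5 of 306 = 183.60, rounded up to 184, so 184 needed; 185 in favor. Satisfied.

Invalid — notice requirement not satisfied.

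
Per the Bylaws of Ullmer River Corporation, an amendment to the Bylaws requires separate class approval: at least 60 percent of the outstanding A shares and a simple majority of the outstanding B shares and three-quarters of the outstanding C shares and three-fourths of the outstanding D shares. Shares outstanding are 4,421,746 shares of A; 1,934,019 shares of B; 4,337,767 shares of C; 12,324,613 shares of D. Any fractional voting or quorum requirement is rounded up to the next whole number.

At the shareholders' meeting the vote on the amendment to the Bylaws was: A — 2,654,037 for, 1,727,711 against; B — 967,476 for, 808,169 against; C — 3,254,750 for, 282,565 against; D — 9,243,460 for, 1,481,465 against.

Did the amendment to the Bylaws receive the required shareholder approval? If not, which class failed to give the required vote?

Approved — every class gave the required vote.

A: 3/5 of 4421746 = 2653047.60, rounded up to 2653048; 2,653,048 required, 2,654,037 in favor — approved.
B: a majority of 1934019 is 967010; 967,010 required, 967,476 in favor — approved.
C: 3/4 of 4337767 = 3253325.25, rounded up to 3253326; 3,253,326 required, 3,254,750 in favor — approved.
D: 3/4 of 12324613 = 9243459.75, rounded up to 9243460; 9,243,460 required, 9,243,460 in favor — approved.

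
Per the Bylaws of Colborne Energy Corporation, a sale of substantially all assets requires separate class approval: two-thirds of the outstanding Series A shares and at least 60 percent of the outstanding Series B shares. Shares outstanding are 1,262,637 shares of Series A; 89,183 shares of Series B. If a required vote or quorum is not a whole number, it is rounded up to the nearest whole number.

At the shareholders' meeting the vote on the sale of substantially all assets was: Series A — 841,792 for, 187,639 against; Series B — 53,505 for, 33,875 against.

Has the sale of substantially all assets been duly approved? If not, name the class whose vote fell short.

Not approved — the Series B shares did not give the required vote.

Series A: 2/3 of 1262637 = 841758; 841,758 required, 841,792 in favor — approved.
Series B: 3/5 of 89183 = 53509.80, rounded up to 53510; 53,510 required, 53,505 in favor — not approved.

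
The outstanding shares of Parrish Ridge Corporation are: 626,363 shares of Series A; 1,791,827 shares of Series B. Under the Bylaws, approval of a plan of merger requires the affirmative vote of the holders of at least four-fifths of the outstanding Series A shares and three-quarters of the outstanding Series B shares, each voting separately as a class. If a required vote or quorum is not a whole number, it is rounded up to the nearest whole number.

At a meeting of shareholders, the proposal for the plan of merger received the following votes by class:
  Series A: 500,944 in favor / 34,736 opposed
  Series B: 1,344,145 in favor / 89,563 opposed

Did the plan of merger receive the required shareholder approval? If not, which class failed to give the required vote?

Not approved — the Series A shares did not give the required vote.

Series A: 4/5 of 626363 = 501090.40, rounded up to 501091; 501,091 required, 500,944 in favor — not approved.
Series B: 3/4 of 1791827 = 1343870.25, rounded up to 1343871; 1,343,871 required, 1,344,145 in favor — approved.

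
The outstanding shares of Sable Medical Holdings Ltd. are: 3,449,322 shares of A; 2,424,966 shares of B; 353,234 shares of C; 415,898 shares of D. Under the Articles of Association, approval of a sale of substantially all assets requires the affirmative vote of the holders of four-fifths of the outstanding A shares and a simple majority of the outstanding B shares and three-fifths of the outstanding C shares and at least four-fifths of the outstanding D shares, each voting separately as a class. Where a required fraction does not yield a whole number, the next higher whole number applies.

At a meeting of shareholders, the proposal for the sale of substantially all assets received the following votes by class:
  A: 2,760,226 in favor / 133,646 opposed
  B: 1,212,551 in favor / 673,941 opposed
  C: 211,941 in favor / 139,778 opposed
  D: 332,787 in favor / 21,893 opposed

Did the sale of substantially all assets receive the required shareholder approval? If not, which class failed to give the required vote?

A: 4/5 of 3449322 = 2759457.60, rounded up to 2759458; 2,759,458 required, 2,760,226 in favor — approved.
B: a majority of 2424966 is 1212484; 1,212,484 required, 1,212,551 in favor — approved.
C: 3/5 of 353234 = 211940.40, rounded up to 211941; 211,941 required, 211,941 in favor — approved.
D: 4/5 of 415898 = 332718.40, rounded up to 332719; 332,719 required, 332,787 in favor — approved.

Approved — every class gave the required vote.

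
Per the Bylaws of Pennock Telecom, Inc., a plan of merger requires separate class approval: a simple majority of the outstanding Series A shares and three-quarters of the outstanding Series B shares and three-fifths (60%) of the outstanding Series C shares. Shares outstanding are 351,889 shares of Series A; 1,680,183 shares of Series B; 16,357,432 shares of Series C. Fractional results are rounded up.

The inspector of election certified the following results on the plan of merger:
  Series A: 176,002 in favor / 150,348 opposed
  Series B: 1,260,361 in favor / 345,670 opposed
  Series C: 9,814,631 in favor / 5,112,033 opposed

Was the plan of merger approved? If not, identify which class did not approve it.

Series A: a majority of 351889 is 175945; 175,945 required, 176,002 in favor — approved.
Series B: 3/4 of 1680183 = 1260137.25, rounded up to 1260138; 1,260,138 required, 1,260,361 in favor — approved.
Series C: 3/5 of 16357432 = 9814459.20, rounded up to 9814460; 9,814,460 required, 9,814,631 in favor — approved.

Approved — every class gave the required vote.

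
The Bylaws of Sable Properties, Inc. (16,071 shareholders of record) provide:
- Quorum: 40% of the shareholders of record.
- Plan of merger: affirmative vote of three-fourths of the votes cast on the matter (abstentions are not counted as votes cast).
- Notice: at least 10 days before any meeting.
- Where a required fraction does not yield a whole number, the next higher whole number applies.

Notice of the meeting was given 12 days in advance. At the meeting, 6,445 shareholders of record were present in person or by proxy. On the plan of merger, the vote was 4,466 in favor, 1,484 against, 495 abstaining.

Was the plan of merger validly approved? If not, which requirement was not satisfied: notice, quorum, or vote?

Notice: 12 days given; 10 required. Satisfied.
Quorum: 40% of 16,071 = 6,428.40, rounded up to 6,429; 6,445 present. Satisfied.
Vote: requires three-fourths of the votes cast (6,445 − 495 abstaining = 5,950); 3/4 of 5950 = 4462.50, rounded up to 4463, so 4,463 needed; 4,466 in favor. Satisfied.

Valid — all requirements satisfied.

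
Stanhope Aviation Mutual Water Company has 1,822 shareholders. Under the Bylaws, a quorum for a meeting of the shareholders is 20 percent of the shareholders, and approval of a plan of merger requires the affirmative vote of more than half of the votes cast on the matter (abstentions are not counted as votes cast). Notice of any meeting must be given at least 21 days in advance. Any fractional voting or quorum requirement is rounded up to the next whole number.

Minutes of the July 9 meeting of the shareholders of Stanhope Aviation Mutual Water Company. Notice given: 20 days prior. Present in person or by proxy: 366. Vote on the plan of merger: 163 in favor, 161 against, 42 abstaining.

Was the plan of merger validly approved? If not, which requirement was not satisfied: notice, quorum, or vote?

Notice: 20 days given; 21 required. Not satisfied.
Quorum: 20% of 1,822 = 364.40, rounded up to 365; 366 present. Satisfied.
Vote: requires a majority of the votes cast (366 − 42 abstaining = 324); a majority of 324 is 163, so 163 needed; 163 in favor. Satisfied.

Invalid — notice requirement not satisfied.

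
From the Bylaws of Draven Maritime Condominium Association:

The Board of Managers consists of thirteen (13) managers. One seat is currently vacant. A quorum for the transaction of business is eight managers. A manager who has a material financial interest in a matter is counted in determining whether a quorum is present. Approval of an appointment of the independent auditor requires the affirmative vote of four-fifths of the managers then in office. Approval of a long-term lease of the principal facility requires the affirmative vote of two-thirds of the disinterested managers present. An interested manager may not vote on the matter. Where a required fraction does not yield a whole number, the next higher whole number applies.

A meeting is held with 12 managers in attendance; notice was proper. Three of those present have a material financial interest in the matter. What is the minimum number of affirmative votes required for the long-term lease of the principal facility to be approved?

The long-term lease of the principal facility requires two-thirds of the disinterested managers present (12 − 3 = 9).
2/3 of 9 = 6.

6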